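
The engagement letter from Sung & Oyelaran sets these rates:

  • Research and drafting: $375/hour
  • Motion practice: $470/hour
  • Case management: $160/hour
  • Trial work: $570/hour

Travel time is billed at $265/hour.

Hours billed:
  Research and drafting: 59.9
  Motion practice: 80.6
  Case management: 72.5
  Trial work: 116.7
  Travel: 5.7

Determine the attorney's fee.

$139,974.00

Research and drafting: 59.9 × $375 = $22,462.50
Motion practice: 80.6 × $470 = $37,882.00
Case management: 72.5 × $160 = $11,600.00
Trial work: 116.7 × $570 = $66,519.00
Subtotal: $22,462.50 + $37,882.00 + $11,600.00 + $66,519.00 = $138,463.50
Travel: 5.7 × $265 = $1,510.50
Total: $138,463.50 + $1,510.50 = $139,974.00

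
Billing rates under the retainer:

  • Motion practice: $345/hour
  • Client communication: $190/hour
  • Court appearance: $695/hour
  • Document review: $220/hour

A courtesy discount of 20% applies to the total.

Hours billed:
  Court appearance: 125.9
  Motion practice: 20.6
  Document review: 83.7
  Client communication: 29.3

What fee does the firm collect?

$94,870.80

Motion practice: 20.6 × $345 = $7,107.00
Client communication: 29.3 × $190 = $5,567.00
Court appearance: 125.9 × $695 = $87,500.50
Document review: 83.7 × $220 = $18,414.00
Subtotal: $118,588.50
Less 20% discount: −$23,717.70
Total: $118,588.50 − $23,717.70 = $94,870.80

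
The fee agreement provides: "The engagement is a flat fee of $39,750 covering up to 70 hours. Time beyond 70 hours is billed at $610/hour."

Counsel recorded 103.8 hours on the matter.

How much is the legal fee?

Flat fee: $39,750.00
Excess hours: 103.8 − 70 = 33.8
Overrun: 33.8 × $610 = $20,618.00
Total: $39,750.00 + $20,618.00 = $60,368.00

$60,368.00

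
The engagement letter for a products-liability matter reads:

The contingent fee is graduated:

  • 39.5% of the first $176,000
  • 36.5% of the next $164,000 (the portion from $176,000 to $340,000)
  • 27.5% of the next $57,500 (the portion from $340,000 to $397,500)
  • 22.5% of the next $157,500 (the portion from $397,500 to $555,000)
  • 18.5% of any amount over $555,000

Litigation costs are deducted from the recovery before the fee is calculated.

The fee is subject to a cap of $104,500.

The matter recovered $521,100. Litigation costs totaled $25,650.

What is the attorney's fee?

$104,500.00

Fee base (net of costs): $521,100 − $25,650 = $495,450
First $176,000 at 39.5% = $69,520.00
Next $164,000 at 36.5% = $59,860.00
Next $57,500 at 27.5% = $15,812.50
Remaining $97,950 at 22.5% = $22,038.75
Fee: $69,520.00 + $59,860.00 + $15,812.50 + $22,038.75 = $167,231.25
$167,231.25 exceeds the $104,500 cap, so the fee is capped at $104,500.00.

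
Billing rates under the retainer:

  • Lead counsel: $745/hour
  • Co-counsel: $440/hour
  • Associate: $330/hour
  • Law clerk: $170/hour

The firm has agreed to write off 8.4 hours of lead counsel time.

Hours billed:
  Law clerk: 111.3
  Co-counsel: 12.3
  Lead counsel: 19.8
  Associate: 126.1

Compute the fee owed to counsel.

$74,439.00

Lead counsel: 19.8 × $745 = $14,751.00
Co-counsel: 12.3 × $440 = $5,412.00
Associate: 126.1 × $330 = $41,613.00
Law clerk: 111.3 × $170 = $18,921.00
Subtotal: $80,697.00
Write-off: 8.4 × $745 = $6,258.00
Total: $80,697.00 − $6,258.00 = $74,439.00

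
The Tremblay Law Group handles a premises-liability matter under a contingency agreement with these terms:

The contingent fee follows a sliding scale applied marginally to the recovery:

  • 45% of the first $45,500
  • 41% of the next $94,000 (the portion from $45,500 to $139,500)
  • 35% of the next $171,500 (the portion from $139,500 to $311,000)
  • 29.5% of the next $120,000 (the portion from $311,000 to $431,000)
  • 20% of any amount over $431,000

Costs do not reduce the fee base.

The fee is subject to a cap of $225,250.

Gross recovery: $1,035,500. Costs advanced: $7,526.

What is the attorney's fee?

Fee base is the gross recovery, $1,035,500; costs are reimbursed separately.
First $45,500 at 45% = $20,475.00
Next $94,000 at 41% = $38,540.00
Next $171,500 at 35% = $60,025.00
Next $120,000 at 29.5% = $35,400.00
Remaining $604,500 at 20% = $120,900.00
Fee: $20,475.00 + $38,540.00 + $60,025.00 + $35,400.00 + $120,900.00 = $275,340.00
$275,340.00 exceeds the $225,250 cap, so the fee is capped at $225,250.00.

$225,250.00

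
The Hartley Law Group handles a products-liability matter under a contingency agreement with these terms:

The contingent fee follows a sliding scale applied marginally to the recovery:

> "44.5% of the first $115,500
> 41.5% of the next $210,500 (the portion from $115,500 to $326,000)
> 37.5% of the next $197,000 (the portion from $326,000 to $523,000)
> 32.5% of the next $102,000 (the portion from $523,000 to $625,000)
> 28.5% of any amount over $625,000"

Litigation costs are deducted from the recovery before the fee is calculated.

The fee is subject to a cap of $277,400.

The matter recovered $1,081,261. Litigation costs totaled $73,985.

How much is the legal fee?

Fee base (net of costs): $1,081,261 − $73,985 = $1,007,276
First $115,500 at 44.5% = $51,397.50
Next $210,500 at 41.5% = $87,357.50
Next $197,000 at 37.5% = $73,875.00
Next $102,000 at 32.5% = $33,150.00
Remaining $382,276 at 28.5% = $108,948.66
Fee: $51,397.50 + $87,357.50 + $73,875.00 + $33,150.00 + $108,948.66 = $354,728.66
$354,728.66 exceeds the $277,400 cap, so the fee is capped at $277,400.00.

$277,400.00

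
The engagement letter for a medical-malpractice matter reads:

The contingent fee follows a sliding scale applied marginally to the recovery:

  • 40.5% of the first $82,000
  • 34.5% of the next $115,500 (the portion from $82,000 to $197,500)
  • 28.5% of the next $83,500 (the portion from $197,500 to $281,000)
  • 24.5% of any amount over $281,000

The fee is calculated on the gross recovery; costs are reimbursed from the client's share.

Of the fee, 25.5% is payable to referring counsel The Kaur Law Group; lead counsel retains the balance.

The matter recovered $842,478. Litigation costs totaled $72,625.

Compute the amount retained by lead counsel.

$174,640.75

Fee base is the gross recovery, $842,478; costs are reimbursed separately.
First $82,000 at 40.5% = $33,210.00
Next $115,500 at 34.5% = $39,847.50
Next $83,500 at 28.5% = $23,797.50
Remaining $561,478 at 24.5% = $137,562.11
Fee: $33,210.00 + $39,847.50 + $23,797.50 + $137,562.11 = $234,417.11
Referral share: 25.5% of $234,417.11 = $59,776.36; lead counsel retains $234,417.11 − $59,776.36 = $174,640.75.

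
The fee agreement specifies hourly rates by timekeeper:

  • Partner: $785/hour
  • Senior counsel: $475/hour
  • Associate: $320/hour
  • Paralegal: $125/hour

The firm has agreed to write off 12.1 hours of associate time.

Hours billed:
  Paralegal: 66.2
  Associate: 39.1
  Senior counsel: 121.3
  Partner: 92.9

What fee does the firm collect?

Partner: 92.9 × $785 = $72,926.50
Senior counsel: 121.3 × $475 = $57,617.50
Associate: 39.1 × $320 = $12,512.00
Paralegal: 66.2 × $125 = $8,275.00
Subtotal: $151,331.00
Write-off: 12.1 × $320 = $3,872.00
Total: $151,331.00 − $3,872.00 = $147,459.00

$147,459.00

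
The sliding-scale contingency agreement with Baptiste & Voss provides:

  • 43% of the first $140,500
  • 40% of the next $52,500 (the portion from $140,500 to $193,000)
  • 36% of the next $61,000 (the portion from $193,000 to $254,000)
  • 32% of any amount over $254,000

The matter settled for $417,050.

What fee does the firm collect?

$155,551.00

First $140,500 at 43% = $60,415.00
Next $52,500 at 40% = $21,000.00
Next $61,000 at 36% = $21,960.00
Remaining $163,050 at 32% = $52,176.00
Fee: $60,415.00 + $21,000.00 + $21,960.00 + $52,176.00 = $155,551.00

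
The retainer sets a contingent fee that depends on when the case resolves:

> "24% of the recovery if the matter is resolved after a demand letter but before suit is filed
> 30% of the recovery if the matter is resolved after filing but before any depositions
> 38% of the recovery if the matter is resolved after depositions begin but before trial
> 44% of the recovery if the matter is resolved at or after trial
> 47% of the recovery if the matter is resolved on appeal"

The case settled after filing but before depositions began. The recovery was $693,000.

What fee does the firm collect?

$207,900.00

The matter settled after filing but before depositions began, so the 30% rate applies.
$693,000 × 30% = $207,900.00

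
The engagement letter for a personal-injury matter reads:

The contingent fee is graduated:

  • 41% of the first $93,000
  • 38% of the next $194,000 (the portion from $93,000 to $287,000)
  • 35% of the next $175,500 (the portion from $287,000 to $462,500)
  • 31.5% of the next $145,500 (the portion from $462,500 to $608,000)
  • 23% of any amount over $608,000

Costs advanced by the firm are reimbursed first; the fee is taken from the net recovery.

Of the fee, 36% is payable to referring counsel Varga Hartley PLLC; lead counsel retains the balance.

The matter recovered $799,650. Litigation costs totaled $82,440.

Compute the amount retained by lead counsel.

Fee base (net of costs): $799,650 − $82,440 = $717,210
First $93,000 at 41% = $38,130.00
Next $194,000 at 38% = $73,720.00
Next $175,500 at 35% = $61,425.00
Next $145,500 at 31.5% = $45,832.50
Remaining $109,210 at 23% = $25,118.30
Fee: $38,130.00 + $73,720.00 + $61,425.00 + $45,832.50 + $25,118.30 = $244,225.80
Referral share: 36% of $244,225.80 = $87,921.29; lead counsel retains $244,225.80 − $87,921.29 = $156,304.51.

$156,304.51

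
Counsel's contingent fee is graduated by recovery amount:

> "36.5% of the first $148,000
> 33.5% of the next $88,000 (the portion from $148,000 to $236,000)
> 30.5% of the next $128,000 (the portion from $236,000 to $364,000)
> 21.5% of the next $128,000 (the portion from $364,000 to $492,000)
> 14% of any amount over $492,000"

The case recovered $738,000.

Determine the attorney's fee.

First $148,000 at 36.5% = $54,020.00
Next $88,000 at 33.5% = $29,480.00
Next $128,000 at 30.5% = $39,040.00
Next $128,000 at 21.5% = $27,520.00
Remaining $246,000 at 14% = $34,440.00
Fee: $54,020.00 + $29,480.00 + $39,040.00 + $27,520.00 + $34,440.00 = $184,500.00

$184,500.00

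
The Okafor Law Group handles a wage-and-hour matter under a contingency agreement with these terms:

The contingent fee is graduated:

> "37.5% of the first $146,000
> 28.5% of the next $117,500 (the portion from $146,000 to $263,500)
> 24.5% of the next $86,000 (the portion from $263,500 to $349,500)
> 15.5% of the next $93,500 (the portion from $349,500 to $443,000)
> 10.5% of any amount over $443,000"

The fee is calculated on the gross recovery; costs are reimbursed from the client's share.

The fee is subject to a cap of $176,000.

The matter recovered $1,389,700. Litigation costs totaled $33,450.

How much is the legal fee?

Fee base is the gross recovery, $1,389,700; costs are reimbursed separately.
First $146,000 at 37.5% = $54,750.00
Next $117,500 at 28.5% = $33,487.50
Next $86,000 at 24.5% = $21,070.00
Next $93,500 at 15.5% = $14,492.50
Remaining $946,700 at 10.5% = $99,403.50
Fee: $54,750.00 + $33,487.50 + $21,070.00 + $14,492.50 + $99,403.50 = $223,203.50
$223,203.50 exceeds the $176,000 cap, so the fee is capped at $176,000.00.

$176,000.00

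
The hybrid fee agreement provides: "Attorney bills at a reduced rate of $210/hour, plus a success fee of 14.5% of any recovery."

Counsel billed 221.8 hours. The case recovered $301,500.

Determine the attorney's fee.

Hourly: 221.8 × $210 = $46,578.00
Success fee: 14.5% of $301,500 = $43,717.50
Total: $46,578.00 + $43,717.50 = $90,295.50

$90,295.50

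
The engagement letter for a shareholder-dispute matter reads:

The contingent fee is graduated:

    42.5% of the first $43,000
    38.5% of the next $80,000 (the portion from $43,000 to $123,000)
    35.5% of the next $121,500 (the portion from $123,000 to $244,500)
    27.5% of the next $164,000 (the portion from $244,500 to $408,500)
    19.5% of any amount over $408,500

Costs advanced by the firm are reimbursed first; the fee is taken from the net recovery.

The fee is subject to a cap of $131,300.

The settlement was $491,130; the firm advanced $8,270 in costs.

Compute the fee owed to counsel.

Fee base (net of costs): $491,130 − $8,270 = $482,860
First $43,000 at 42.5% = $18,275.00
Next $80,000 at 38.5% = $30,800.00
Next $121,500 at 35.5% = $43,132.50
Next $164,000 at 27.5% = $45,100.00
Remaining $74,360 at 19.5% = $14,500.20
Fee: $18,275.00 + $30,800.00 + $43,132.50 + $45,100.00 + $14,500.20 = $151,807.70
$151,807.70 exceeds the $131,300 cap, so the fee is capped at $131,300.00.

$131,300.00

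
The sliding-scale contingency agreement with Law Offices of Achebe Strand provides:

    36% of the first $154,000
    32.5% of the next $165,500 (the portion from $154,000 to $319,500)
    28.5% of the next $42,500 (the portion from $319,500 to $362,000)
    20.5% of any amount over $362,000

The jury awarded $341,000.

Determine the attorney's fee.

First $154,000 at 36% = $55,440.00
Next $165,500 at 32.5% = $53,787.50
Remaining $21,500 at 28.5% = $6,127.50
Fee: $55,440.00 + $53,787.50 + $6,127.50 = $115,355.00

$115,355.00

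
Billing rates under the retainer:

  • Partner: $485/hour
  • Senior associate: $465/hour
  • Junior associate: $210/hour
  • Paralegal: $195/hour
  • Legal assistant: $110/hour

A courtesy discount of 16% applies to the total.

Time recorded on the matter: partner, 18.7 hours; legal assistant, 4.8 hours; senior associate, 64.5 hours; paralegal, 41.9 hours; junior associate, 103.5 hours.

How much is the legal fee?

Partner: 18.7 × $485 = $9,069.50
Senior associate: 64.5 × $465 = $29,992.50
Junior associate: 103.5 × $210 = $21,735.00
Paralegal: 41.9 × $195 = $8,170.50
Legal assistant: 4.8 × $110 = $528.00
Subtotal: $69,495.50
Less 16% discount: −$11,119.28
Total: $69,495.50 − $11,119.28 = $58,376.22

$58,376.22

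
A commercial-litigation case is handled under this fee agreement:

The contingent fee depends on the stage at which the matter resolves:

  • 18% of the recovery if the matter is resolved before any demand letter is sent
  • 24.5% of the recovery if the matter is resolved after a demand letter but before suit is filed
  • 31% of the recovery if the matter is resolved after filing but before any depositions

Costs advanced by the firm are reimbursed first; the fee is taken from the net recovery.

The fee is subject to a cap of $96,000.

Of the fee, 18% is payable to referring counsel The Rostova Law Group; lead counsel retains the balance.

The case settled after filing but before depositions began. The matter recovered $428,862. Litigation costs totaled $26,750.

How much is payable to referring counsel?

$17,280.00

Fee base (net of costs): $428,862 − $26,750 = $402,112
The matter settled after filing but before depositions began, so the 31% rate applies.
$402,112 × 31% = $124,654.72
$124,654.72 exceeds the $96,000 cap, so the fee is capped at $96,000.00.
Referral share: 18% of $96,000.00 = $17,280.00; lead counsel retains $96,000.00 − $17,280.00 = $78,720.00.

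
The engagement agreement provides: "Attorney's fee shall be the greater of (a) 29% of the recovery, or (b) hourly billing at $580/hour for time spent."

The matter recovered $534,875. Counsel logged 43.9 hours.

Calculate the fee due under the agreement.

(a) 29% of $534,875 = $155,113.75
(b) 43.9 × $580 = $25,462.00
The greater is (a): $155,113.75.

$155,113.75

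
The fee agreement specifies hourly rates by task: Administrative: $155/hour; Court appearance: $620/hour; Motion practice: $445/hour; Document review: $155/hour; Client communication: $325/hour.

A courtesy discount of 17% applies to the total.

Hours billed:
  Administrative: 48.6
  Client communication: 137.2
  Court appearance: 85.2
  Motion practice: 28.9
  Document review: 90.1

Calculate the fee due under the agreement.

Administrative: 48.6 × $155 = $7,533.00
Court appearance: 85.2 × $620 = $52,824.00
Motion practice: 28.9 × $445 = $12,860.50
Document review: 90.1 × $155 = $13,965.50
Client communication: 137.2 × $325 = $44,590.00
Subtotal: $131,773.00
Less 17% discount: −$22,401.41
Total: $131,773.00 − $22,401.41 = $109,371.59

$109,371.59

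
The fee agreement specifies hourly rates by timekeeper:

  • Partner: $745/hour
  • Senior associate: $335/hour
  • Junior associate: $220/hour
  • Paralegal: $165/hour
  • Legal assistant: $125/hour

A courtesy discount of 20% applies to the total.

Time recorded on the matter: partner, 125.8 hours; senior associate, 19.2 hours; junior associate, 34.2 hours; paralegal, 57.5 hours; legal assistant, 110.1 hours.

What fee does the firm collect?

Partner: 125.8 × $745 = $93,721.00
Senior associate: 19.2 × $335 = $6,432.00
Junior associate: 34.2 × $220 = $7,524.00
Paralegal: 57.5 × $165 = $9,487.50
Legal assistant: 110.1 × $125 = $13,762.50
Subtotal: $130,927.00
Less 20% discount: −$26,185.40
Total: $130,927.00 − $26,185.40 = $104,741.60

$104,741.60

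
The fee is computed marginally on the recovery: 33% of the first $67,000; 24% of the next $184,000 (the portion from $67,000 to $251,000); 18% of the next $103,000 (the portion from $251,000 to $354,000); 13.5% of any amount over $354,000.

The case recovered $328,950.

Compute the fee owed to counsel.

First $67,000 at 33% = $22,110.00
Next $184,000 at 24% = $44,160.00
Remaining $77,950 at 18% = $14,031.00
Fee: $22,110.00 + $44,160.00 + $14,031.00 = $80,301.00

$80,301.00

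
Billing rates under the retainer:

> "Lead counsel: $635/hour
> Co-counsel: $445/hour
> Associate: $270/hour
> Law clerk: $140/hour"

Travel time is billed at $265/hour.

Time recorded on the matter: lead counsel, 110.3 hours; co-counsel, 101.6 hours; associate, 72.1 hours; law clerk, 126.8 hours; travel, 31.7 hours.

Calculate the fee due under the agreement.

Lead counsel: 110.3 × $635 = $70,040.50
Co-counsel: 101.6 × $445 = $45,212.00
Associate: 72.1 × $270 = $19,467.00
Law clerk: 126.8 × $140 = $17,752.00
Subtotal: $70,040.50 + $45,212.00 + $19,467.00 + $17,752.00 = $152,471.50
Travel: 31.7 × $265 = $8,400.50
Total: $152,471.50 + $8,400.50 = $160,872.00

$160,872.00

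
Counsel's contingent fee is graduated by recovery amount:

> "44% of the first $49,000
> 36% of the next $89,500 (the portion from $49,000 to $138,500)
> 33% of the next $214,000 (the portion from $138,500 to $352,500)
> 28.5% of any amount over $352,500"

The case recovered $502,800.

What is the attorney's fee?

First $49,000 at 44% = $21,560.00
Next $89,500 at 36% = $32,220.00
Next $214,000 at 33% = $70,620.00
Remaining $150,300 at 28.5% = $42,835.50
Fee: $21,560.00 + $32,220.00 + $70,620.00 + $42,835.50 = $167,235.50

$167,235.50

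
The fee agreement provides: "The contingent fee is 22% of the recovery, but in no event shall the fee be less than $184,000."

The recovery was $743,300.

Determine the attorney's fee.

22% of $743,300 = $163,526.00
That is below the $184,000 minimum, so the minimum applies.

$184,000.00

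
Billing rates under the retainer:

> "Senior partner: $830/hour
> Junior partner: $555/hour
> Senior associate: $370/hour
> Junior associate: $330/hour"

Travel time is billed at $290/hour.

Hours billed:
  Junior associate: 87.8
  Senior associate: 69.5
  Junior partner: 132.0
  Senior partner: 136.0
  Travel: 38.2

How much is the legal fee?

Senior partner: 136.0 × $830 = $112,880.00
Junior partner: 132.0 × $555 = $73,260.00
Senior associate: 69.5 × $370 = $25,715.00
Junior associate: 87.8 × $330 = $28,974.00
Subtotal: $112,880.00 + $73,260.00 + $25,715.00 + $28,974.00 = $240,829.00
Travel: 38.2 × $290 = $11,078.00
Total: $240,829.00 + $11,078.00 = $251,907.00

$251,907.00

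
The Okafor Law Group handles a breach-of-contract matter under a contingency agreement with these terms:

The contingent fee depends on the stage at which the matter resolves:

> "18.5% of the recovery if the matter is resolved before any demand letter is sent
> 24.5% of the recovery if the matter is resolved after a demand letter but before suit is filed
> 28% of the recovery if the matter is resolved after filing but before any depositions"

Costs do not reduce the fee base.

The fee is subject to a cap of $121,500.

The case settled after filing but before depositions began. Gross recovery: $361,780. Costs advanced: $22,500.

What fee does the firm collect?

$101,298.40

Fee base is the gross recovery, $361,780; costs are reimbursed separately.
The matter settled after filing but before depositions began, so the 28% rate applies.
$361,780 × 28% = $101,298.40
$101,298.40 is under the $121,500 cap.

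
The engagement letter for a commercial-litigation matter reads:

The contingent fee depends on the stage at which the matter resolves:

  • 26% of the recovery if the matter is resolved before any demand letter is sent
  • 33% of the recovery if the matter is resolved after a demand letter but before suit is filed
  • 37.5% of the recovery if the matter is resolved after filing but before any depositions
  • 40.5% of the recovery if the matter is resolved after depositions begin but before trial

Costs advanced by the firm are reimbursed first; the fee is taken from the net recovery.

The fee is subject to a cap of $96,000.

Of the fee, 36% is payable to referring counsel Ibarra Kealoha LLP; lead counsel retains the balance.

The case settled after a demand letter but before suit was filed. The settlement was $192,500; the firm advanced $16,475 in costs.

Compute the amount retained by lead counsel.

Fee base (net of costs): $192,500 − $16,475 = $176,025
The matter settled after a demand letter but before suit was filed, so the 33% rate applies.
$176,025 × 33% = $58,088.25
$58,088.25 is under the $96,000 cap.
Referral share: 36% of $58,088.25 = $20,911.77; lead counsel retains $58,088.25 − $20,911.77 = $37,176.48.

$37,176.48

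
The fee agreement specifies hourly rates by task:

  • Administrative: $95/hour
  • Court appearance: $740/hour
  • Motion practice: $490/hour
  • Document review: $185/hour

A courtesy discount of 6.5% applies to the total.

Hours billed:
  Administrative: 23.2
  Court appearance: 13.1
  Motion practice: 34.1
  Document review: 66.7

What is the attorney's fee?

Administrative: 23.2 × $95 = $2,204.00
Court appearance: 13.1 × $740 = $9,694.00
Motion practice: 34.1 × $490 = $16,709.00
Document review: 66.7 × $185 = $12,339.50
Subtotal: $40,946.50
Less 6.5% discount: −$2,661.52
Total: $40,946.50 − $2,661.52 = $38,284.98

$38,284.98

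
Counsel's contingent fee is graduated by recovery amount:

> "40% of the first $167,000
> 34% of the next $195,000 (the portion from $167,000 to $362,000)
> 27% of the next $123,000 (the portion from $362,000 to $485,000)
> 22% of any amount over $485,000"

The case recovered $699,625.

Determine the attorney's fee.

$213,527.50

First $167,000 at 40% = $66,800.00
Next $195,000 at 34% = $66,300.00
Next $123,000 at 27% = $33,210.00
Remaining $214,625 at 22% = $47,217.50
Fee: $66,800.00 + $66,300.00 + $33,210.00 + $47,217.50 = $213,527.50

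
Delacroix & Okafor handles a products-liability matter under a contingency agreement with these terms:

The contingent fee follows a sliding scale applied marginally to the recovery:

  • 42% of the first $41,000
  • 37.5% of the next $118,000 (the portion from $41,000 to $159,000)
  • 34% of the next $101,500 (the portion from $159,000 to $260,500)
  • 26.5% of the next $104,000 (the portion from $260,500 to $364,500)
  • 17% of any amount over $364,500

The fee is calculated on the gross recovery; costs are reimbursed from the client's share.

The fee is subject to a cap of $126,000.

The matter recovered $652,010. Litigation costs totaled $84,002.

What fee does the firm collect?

Fee base is the gross recovery, $652,010; costs are reimbursed separately.
First $41,000 at 42% = $17,220.00
Next $118,000 at 37.5% = $44,250.00
Next $101,500 at 34% = $34,510.00
Next $104,000 at 26.5% = $27,560.00
Remaining $287,510 at 17% = $48,876.70
Fee: $17,220.00 + $44,250.00 + $34,510.00 + $27,560.00 + $48,876.70 = $172,416.70
$172,416.70 exceeds the $126,000 cap, so the fee is capped at $126,000.00.

$126,000.00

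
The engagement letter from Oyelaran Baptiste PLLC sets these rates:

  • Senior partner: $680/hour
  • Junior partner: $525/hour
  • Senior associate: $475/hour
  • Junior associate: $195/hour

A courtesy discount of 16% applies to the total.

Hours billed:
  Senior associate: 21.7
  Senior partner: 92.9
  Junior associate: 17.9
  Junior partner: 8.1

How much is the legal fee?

Senior partner: 92.9 × $680 = $63,172.00
Junior partner: 8.1 × $525 = $4,252.50
Senior associate: 21.7 × $475 = $10,307.50
Junior associate: 17.9 × $195 = $3,490.50
Subtotal: $81,222.50
Less 16% discount: −$12,995.60
Total: $81,222.50 − $12,995.60 = $68,226.90

$68,226.90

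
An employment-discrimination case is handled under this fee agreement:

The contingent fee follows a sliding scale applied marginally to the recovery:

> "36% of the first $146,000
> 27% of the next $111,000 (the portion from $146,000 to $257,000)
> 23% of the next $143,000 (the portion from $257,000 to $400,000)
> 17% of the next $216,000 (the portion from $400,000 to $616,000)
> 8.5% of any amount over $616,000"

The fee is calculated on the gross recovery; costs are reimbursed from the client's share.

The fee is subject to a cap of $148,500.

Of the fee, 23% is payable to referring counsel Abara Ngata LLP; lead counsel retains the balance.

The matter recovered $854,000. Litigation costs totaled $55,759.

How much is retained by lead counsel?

$114,345.00

Fee base is the gross recovery, $854,000; costs are reimbursed separately.
First $146,000 at 36% = $52,560.00
Next $111,000 at 27% = $29,970.00
Next $143,000 at 23% = $32,890.00
Next $216,000 at 17% = $36,720.00
Remaining $238,000 at 8.5% = $20,230.00
Fee: $52,560.00 + $29,970.00 + $32,890.00 + $36,720.00 + $20,230.00 = $172,370.00
$172,370.00 exceeds the $148,500 cap, so the fee is capped at $148,500.00.
Referral share: 23% of $148,500.00 = $34,155.00; lead counsel retains $148,500.00 − $34,155.00 = $114,345.00.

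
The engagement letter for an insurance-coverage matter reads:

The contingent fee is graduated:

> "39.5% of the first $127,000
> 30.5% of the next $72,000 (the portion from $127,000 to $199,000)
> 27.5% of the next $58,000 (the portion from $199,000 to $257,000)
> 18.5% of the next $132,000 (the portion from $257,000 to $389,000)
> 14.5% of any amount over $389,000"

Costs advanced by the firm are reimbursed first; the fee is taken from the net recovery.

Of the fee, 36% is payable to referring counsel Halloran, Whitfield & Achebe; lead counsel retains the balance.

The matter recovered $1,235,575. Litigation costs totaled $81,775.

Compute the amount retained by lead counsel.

Fee base (net of costs): $1,235,575 − $81,775 = $1,153,800
First $127,000 at 39.5% = $50,165.00
Next $72,000 at 30.5% = $21,960.00
Next $58,000 at 27.5% = $15,950.00
Next $132,000 at 18.5% = $24,420.00
Remaining $764,800 at 14.5% = $110,896.00
Fee: $50,165.00 + $21,960.00 + $15,950.00 + $24,420.00 + $110,896.00 = $223,391.00
Referral share: 36% of $223,391.00 = $80,420.76; lead counsel retains $223,391.00 − $80,420.76 = $142,970.24.

$142,970.24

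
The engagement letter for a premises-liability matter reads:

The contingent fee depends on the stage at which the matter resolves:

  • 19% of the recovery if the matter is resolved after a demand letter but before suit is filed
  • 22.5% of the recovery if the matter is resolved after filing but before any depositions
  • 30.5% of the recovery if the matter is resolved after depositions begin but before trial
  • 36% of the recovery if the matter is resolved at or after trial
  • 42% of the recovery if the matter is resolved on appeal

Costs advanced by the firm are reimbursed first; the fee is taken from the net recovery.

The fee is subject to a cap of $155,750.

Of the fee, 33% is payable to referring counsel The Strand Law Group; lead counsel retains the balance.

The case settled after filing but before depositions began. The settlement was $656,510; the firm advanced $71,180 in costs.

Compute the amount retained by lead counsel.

$88,238.50

Fee base (net of costs): $656,510 − $71,180 = $585,330
The matter settled after filing but before depositions began, so the 22.5% rate applies.
$585,330 × 22.5% = $131,699.25
$131,699.25 is under the $155,750 cap.
Referral share: 33% of $131,699.25 = $43,460.75; lead counsel retains $131,699.25 − $43,460.75 = $88,238.50.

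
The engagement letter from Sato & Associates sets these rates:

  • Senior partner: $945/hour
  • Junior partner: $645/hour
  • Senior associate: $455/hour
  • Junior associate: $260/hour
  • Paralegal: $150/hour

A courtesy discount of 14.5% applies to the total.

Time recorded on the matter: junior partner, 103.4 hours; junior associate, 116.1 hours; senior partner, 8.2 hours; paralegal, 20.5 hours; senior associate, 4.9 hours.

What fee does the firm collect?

Senior partner: 8.2 × $945 = $7,749.00
Junior partner: 103.4 × $645 = $66,693.00
Senior associate: 4.9 × $455 = $2,229.50
Junior associate: 116.1 × $260 = $30,186.00
Paralegal: 20.5 × $150 = $3,075.00
Subtotal: $109,932.50
Less 14.5% discount: −$15,940.21
Total: $109,932.50 − $15,940.21 = $93,992.29

$93,992.29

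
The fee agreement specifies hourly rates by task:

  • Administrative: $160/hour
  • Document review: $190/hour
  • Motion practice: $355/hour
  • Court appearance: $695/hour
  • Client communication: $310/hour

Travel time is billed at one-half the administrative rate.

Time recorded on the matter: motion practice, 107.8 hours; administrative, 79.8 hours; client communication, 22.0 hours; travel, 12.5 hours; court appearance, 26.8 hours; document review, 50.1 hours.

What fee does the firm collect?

Administrative: 79.8 × $160 = $12,768.00
Document review: 50.1 × $190 = $9,519.00
Motion practice: 107.8 × $355 = $38,269.00
Court appearance: 26.8 × $695 = $18,626.00
Client communication: 22.0 × $310 = $6,820.00
Subtotal: $12,768.00 + $9,519.00 + $38,269.00 + $18,626.00 + $6,820.00 = $86,002.00
Travel: 12.5 × ($160 ÷ 2) = 12.5 × $80.00 = $1,000.00
Total: $86,002.00 + $1,000.00 = $87,002.00

$87,002.00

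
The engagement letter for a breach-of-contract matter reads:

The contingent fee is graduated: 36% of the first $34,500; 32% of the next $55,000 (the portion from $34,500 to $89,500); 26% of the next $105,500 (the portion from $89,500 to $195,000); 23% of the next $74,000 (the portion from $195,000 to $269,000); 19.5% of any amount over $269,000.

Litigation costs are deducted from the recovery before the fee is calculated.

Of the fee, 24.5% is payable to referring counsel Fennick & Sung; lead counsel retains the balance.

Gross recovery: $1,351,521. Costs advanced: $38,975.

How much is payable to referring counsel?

$68,100.56

Fee base (net of costs): $1,351,521 − $38,975 = $1,312,546
First $34,500 at 36% = $12,420.00
Next $55,000 at 32% = $17,600.00
Next $105,500 at 26% = $27,430.00
Next $74,000 at 23% = $17,020.00
Remaining $1,043,546 at 19.5% = $203,491.47
Fee: $12,420.00 + $17,600.00 + $27,430.00 + $17,020.00 + $203,491.47 = $277,961.47
Referral share: 24.5% of $277,961.47 = $68,100.56; lead counsel retains $277,961.47 − $68,100.56 = $209,860.91.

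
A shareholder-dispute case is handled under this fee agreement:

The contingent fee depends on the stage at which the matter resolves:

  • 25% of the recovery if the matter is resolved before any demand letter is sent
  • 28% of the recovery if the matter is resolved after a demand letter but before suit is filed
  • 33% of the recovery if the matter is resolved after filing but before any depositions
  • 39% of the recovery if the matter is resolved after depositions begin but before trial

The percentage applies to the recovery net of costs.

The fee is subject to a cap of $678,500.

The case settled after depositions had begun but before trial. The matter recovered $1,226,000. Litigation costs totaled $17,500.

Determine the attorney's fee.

Fee base (net of costs): $1,226,000 − $17,500 = $1,208,500
The matter settled after depositions had begun but before trial, so the 39% rate applies.
$1,208,500 × 39% = $471,315.00
$471,315.00 is under the $678,500 cap.

$471,315.00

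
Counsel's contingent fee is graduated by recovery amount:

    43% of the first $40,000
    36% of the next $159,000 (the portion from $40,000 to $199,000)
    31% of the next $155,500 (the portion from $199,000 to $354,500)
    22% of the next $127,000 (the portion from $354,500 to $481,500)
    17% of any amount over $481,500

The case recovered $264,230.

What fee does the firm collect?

First $40,000 at 43% = $17,200.00
Next $159,000 at 36% = $57,240.00
Remaining $65,230 at 31% = $20,221.30
Fee: $17,200.00 + $57,240.00 + $20,221.30 = $94,661.30

$94,661.30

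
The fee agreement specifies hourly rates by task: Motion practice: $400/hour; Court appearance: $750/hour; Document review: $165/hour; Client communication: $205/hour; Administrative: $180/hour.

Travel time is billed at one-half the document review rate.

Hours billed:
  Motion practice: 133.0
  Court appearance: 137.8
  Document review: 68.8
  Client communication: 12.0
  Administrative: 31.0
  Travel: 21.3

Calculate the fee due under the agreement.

$177,699.25

Motion practice: 133.0 × $400 = $53,200.00
Court appearance: 137.8 × $750 = $103,350.00
Document review: 68.8 × $165 = $11,352.00
Client communication: 12.0 × $205 = $2,460.00
Administrative: 31.0 × $180 = $5,580.00
Subtotal: $53,200.00 + $103,350.00 + $11,352.00 + $2,460.00 + $5,580.00 = $175,942.00
Travel: 21.3 × ($165 ÷ 2) = 21.3 × $82.50 = $1,757.25
Total: $175,942.00 + $1,757.25 = $177,699.25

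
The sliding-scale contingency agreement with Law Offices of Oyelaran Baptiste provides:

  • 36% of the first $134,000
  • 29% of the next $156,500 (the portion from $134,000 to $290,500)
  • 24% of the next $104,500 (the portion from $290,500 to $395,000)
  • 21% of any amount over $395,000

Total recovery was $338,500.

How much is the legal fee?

First $134,000 at 36% = $48,240.00
Next $156,500 at 29% = $45,385.00
Remaining $48,000 at 24% = $11,520.00
Fee: $48,240.00 + $45,385.00 + $11,520.00 = $105,145.00

$105,145.00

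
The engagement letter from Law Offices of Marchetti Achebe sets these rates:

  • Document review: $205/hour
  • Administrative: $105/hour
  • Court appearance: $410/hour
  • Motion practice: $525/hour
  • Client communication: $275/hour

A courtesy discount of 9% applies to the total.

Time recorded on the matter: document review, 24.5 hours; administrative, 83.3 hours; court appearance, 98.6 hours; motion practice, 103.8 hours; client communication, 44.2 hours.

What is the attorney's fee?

Document review: 24.5 × $205 = $5,022.50
Administrative: 83.3 × $105 = $8,746.50
Court appearance: 98.6 × $410 = $40,426.00
Motion practice: 103.8 × $525 = $54,495.00
Client communication: 44.2 × $275 = $12,155.00
Subtotal: $120,845.00
Less 9% discount: −$10,876.05
Total: $120,845.00 − $10,876.05 = $109,968.95

$109,968.95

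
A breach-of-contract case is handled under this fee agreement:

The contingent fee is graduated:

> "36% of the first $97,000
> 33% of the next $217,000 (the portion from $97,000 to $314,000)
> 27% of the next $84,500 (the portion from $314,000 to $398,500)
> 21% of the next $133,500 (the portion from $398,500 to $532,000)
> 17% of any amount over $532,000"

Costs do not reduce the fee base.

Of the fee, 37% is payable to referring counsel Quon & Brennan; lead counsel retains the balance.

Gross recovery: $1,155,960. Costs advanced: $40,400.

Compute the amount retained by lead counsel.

Fee base is the gross recovery, $1,155,960; costs are reimbursed separately.
First $97,000 at 36% = $34,920.00
Next $217,000 at 33% = $71,610.00
Next $84,500 at 27% = $22,815.00
Next $133,500 at 21% = $28,035.00
Remaining $623,960 at 17% = $106,073.20
Fee: $34,920.00 + $71,610.00 + $22,815.00 + $28,035.00 + $106,073.20 = $263,453.20
Referral share: 37% of $263,453.20 = $97,477.68; lead counsel retains $263,453.20 − $97,477.68 = $165,975.52.

$165,975.52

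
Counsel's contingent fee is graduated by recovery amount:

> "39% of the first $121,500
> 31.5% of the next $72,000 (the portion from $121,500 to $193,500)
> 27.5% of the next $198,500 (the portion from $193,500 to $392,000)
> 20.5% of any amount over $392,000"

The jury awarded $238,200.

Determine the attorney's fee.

First $121,500 at 39% = $47,385.00
Next $72,000 at 31.5% = $22,680.00
Remaining $44,700 at 27.5% = $12,292.50
Fee: $47,385.00 + $22,680.00 + $12,292.50 = $82,357.50

$82,357.50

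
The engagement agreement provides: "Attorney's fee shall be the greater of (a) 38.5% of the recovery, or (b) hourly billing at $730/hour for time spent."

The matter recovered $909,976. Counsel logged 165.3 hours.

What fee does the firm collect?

(a) 38.5% of $909,976 = $350,340.76
(b) 165.3 × $730 = $120,669.00
The greater is (a): $350,340.76.

$350,340.76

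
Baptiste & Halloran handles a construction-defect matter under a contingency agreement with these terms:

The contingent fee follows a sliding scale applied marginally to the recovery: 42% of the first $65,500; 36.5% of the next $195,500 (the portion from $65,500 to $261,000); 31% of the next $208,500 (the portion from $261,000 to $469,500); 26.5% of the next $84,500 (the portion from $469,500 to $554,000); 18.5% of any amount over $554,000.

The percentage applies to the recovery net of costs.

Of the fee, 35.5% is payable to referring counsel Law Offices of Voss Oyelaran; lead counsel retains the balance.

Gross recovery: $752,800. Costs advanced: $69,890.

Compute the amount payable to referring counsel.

$74,458.89

Fee base (net of costs): $752,800 − $69,890 = $682,910
First $65,500 at 42% = $27,510.00
Next $195,500 at 36.5% = $71,357.50
Next $208,500 at 31% = $64,635.00
Next $84,500 at 26.5% = $22,392.50
Remaining $128,910 at 18.5% = $23,848.35
Fee: $27,510.00 + $71,357.50 + $64,635.00 + $22,392.50 + $23,848.35 = $209,743.35
Referral share: 35.5% of $209,743.35 = $74,458.89; lead counsel retains $209,743.35 − $74,458.89 = $135,284.46.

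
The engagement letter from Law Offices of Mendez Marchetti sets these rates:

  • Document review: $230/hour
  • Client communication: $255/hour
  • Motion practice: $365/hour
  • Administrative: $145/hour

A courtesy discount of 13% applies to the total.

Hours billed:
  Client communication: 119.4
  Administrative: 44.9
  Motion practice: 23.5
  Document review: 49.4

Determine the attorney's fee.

Document review: 49.4 × $230 = $11,362.00
Client communication: 119.4 × $255 = $30,447.00
Motion practice: 23.5 × $365 = $8,577.50
Administrative: 44.9 × $145 = $6,510.50
Subtotal: $56,897.00
Less 13% discount: −$7,396.61
Total: $56,897.00 − $7,396.61 = $49,500.39

$49,500.39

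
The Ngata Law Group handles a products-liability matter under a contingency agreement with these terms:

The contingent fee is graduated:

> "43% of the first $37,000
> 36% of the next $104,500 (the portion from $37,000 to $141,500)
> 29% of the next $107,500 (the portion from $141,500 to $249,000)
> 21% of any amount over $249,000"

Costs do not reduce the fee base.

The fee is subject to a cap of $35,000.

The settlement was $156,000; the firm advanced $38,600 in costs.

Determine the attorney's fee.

$35,000.00

Fee base is the gross recovery, $156,000; costs are reimbursed separately.
First $37,000 at 43% = $15,910.00
Next $104,500 at 36% = $37,620.00
Remaining $14,500 at 29% = $4,205.00
Fee: $15,910.00 + $37,620.00 + $4,205.00 = $57,735.00
$57,735.00 exceeds the $35,000 cap, so the fee is capped at $35,000.00.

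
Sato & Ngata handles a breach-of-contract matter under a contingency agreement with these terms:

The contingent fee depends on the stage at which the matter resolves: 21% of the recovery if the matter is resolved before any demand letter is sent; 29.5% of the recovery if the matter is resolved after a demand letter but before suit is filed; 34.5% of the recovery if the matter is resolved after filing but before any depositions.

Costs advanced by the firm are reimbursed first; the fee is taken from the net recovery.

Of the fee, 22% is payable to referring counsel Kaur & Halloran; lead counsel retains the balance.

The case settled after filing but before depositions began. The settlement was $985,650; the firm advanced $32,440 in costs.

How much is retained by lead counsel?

Fee base (net of costs): $985,650 − $32,440 = $953,210
The matter settled after filing but before depositions began, so the 34.5% rate applies.
$953,210 × 34.5% = $328,857.45
Referral share: 22% of $328,857.45 = $72,348.64; lead counsel retains $328,857.45 − $72,348.64 = $256,508.81.

$256,508.81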